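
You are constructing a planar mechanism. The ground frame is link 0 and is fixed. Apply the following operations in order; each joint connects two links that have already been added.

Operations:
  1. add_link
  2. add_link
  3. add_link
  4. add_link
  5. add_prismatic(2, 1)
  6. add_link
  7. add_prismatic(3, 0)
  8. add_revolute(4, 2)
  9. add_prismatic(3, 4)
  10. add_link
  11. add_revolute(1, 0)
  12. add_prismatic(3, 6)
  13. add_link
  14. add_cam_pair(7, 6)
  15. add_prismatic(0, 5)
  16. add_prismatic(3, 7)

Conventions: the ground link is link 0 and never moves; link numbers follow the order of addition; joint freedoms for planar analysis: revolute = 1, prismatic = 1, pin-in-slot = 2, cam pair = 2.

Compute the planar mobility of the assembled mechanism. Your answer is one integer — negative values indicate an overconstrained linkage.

(L,J1,J2)=(1,0,0); link0 fixed
link1: (2,0,0)
link2: (3,0,0)
link3: (4,0,0)
link4: (5,0,0)
P 2-1 [J1]: (5,1,0)
link5: (6,1,0)
P 3-0 [J1]: (6,2,0)
R 4-2 [J1]: (6,3,0)
P 3-4 [J1]: (6,4,0)
link6: (7,4,0)
R 1-0 [J1]: (7,5,0)
P 3-6 [J1]: (7,6,0)
link7: (8,6,0)
C 7-6 [J2]: (8,6,1)
P 0-5 [J1]: (8,7,1)
P 3-7 [J1]: (8,8,1)
Grübler: 3·7 − 2·8 − 1 = 4

M = 4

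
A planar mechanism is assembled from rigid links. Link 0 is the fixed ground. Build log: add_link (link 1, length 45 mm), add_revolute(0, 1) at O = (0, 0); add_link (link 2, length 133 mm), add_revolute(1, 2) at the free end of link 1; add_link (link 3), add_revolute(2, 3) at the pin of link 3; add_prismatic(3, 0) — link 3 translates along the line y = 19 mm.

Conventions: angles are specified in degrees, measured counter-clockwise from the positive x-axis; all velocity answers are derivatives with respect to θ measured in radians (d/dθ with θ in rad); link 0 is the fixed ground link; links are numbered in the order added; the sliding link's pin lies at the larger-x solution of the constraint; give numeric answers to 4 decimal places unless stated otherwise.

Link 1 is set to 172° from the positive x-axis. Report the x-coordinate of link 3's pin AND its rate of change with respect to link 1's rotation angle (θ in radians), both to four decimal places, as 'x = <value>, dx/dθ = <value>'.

geometry: r = 45 mm, L = 133 mm, e = 19 mm
crank pin P = (r cos θ, r sin θ) = (-44.562063, 6.262790)
h = r sin θ − e = 6.262790 − 19 = -12.737210
x = r cos θ + √(L² − h²) = -44.562063 + 132.388683 = 87.826620
dx/dθ = −r sin θ − h·r cos θ/√(L² − h²) (θ in radians; h = -12.737210) = -10.550138

x = 87.8266, dx/dθ = -10.5501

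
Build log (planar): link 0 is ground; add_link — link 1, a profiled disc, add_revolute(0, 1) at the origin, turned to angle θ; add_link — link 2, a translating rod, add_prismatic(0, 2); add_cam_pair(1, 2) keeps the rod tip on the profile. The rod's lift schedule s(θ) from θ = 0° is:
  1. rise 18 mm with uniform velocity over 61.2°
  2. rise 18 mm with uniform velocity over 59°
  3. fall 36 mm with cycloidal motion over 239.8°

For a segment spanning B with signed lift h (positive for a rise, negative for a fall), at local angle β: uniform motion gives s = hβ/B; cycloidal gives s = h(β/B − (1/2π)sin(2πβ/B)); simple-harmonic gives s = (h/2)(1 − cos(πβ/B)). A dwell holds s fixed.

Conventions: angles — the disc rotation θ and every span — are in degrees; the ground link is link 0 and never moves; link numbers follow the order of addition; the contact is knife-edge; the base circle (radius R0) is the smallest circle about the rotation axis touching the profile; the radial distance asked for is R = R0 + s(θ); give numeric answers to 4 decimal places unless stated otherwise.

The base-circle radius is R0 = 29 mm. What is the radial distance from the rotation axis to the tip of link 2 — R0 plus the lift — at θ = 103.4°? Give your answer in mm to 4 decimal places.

seg 1 [0°–61.2°] uniform, h=18: full span → s += 18 → s = 18.0000
seg 2 [61.2°–120.2°] uniform, h=18: θ=103.4° here. β=42.2, B=59. 18·42.2/59 = 12.8746 → s = 30.8746
R = R0 + s = 29 + 30.8746 = 59.8746

59.8746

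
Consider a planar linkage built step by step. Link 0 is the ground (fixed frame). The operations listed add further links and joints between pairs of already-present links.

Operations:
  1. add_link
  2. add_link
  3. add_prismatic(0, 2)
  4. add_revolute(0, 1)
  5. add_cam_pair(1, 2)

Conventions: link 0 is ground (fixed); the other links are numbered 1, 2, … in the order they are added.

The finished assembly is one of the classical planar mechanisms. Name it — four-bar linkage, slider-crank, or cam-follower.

links: 3 (incl. ground); joints: 1 revolute, 1 prismatic, 1 higher (cam) pair, forming one closed loop
3 links, revolute + prismatic + higher pair in one loop → cam-follower

cam-follower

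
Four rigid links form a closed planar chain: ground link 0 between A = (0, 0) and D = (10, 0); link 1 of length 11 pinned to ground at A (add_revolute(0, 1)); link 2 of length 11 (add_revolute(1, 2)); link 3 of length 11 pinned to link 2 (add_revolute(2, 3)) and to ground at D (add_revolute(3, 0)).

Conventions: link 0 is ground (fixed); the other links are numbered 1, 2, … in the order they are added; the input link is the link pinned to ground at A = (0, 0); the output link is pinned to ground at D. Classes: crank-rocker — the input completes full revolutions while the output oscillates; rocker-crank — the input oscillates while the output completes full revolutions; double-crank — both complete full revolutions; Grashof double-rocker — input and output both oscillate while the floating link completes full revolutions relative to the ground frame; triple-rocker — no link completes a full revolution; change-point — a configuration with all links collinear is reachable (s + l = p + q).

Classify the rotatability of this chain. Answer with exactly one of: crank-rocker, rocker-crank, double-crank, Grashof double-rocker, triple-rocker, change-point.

lengths: ground=10, input=11, coupler=11, output=11
sorted: s=10 (shortest), l=11 (longest), p+q=22
s + l = 21 vs p + q = 22
s + l < p + q (Grashof) with shortest = ground link → double-crank

double-crank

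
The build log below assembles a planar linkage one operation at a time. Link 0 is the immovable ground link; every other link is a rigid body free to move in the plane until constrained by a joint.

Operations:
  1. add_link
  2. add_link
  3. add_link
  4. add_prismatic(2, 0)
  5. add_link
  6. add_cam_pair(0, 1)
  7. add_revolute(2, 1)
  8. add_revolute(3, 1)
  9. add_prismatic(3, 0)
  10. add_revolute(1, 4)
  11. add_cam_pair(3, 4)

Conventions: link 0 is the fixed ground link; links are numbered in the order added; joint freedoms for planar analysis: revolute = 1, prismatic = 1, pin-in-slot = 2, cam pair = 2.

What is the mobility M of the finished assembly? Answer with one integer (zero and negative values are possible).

L=1 J1=0 J2=0
add link → L=2 J1=0 J2=0
add link → L=3 J1=0 J2=0
add link → L=4 J1=0 J2=0
P@2,0 dof=1 J1 → L=4 J1=1 J2=0
add link → L=5 J1=1 J2=0
C@0,1 dof=2 J2 → L=5 J1=1 J2=1
R@2,1 dof=1 J1 → L=5 J1=2 J2=1
R@3,1 dof=1 J1 → L=5 J1=3 J2=1
P@3,0 dof=1 J1 → L=5 J1=4 J2=1
R@1,4 dof=1 J1 → L=5 J1=5 J2=1
C@3,4 dof=2 J2 → L=5 J1=5 J2=2
M=3(L−1)−2J1−J2=3·4−2·5−2=0

M = 0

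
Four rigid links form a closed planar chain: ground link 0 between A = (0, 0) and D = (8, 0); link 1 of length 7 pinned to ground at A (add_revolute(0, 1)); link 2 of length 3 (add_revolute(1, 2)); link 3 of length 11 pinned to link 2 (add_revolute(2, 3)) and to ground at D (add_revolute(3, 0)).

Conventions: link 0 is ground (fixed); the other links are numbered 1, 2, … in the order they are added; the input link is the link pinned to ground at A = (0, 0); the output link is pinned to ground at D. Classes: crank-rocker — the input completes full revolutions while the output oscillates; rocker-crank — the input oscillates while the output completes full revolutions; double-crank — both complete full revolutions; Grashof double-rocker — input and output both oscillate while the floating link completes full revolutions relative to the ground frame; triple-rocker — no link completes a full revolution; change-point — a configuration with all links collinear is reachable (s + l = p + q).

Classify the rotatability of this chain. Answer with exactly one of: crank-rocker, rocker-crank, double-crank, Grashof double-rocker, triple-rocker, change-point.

lengths: ground=8, input=7, coupler=3, output=11
sorted: s=3 (shortest), l=11 (longest), p+q=15
s + l = 14 vs p + q = 15
s + l < p + q (Grashof) with shortest = coupler link → Grashof double-rocker

Grashof double-rocker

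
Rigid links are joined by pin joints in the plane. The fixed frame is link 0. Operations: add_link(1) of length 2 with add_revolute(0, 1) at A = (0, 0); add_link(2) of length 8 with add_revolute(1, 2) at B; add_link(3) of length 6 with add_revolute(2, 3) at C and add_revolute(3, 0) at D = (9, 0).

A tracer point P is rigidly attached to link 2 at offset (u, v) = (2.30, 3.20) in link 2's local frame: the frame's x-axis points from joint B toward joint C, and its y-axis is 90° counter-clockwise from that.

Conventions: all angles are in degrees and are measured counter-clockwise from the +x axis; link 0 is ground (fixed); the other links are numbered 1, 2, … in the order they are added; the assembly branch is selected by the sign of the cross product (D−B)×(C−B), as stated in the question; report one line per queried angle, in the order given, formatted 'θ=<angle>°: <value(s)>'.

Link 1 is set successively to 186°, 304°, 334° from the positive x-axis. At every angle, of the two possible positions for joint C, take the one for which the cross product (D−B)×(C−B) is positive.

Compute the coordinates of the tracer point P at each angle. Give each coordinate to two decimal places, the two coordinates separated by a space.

A=(0,0), D=(9.00,0)
θ=186°: B = A + 2.00·(cos186°, sin186°) = (-1.9890, -0.2091)
θ=186°: |BD| = 10.9910
θ=186°: circle(B,8.00) ∩ circle(D,6.00): a=6.7693, h=4.2634
θ=186°:   candidates: C₊=(4.6979,4.1824) cross=46.859; C₋=(4.8601,-4.3430) cross=-46.859
θ=186°:   branch + wants cross > 0 → take C=(4.6979,4.1824) (cross=46.859)
θ=186°: ex = (C−B)/|BC| = (0.8359,0.5489); ey = (-0.5489,0.8359)
θ=186°: P = B + 2.30·ex + 3.20·ey = (-1.8231,3.7283)
θ=304°: B = A + 2.00·(cos304°, sin304°) = (1.1184, -1.6581)
θ=304°: |BD| = 8.0541
θ=304°: circle(B,8.00) ∩ circle(D,6.00): a=5.7653, h=5.5463
θ=304°:   candidates: C₊=(5.6184,4.9563) cross=44.671; C₋=(7.9020,-5.8987) cross=-44.671
θ=304°:   branch + wants cross > 0 → take C=(5.6184,4.9563) (cross=44.671)
θ=304°: ex = (C−B)/|BC| = (0.5625,0.8268); ey = (-0.8268,0.5625)
θ=304°: P = B + 2.30·ex + 3.20·ey = (-0.2336,2.0436)
θ=334°: B = A + 2.00·(cos334°, sin334°) = (1.7976, -0.8767)
θ=334°: |BD| = 7.2556
θ=334°: circle(B,8.00) ∩ circle(D,6.00): a=5.5573, h=5.7546
θ=334°:   candidates: C₊=(6.6188,5.5073) cross=41.753; C₋=(8.0096,-5.9177) cross=-41.753
θ=334°:   branch + wants cross > 0 → take C=(6.6188,5.5073) (cross=41.753)
θ=334°: ex = (C−B)/|BC| = (0.6027,0.7980); ey = (-0.7980,0.6027)
θ=334°: P = B + 2.30·ex + 3.20·ey = (0.6301,2.8872)

θ=186°: -1.82 3.73
θ=304°: -0.23 2.04
θ=334°: 0.63 2.89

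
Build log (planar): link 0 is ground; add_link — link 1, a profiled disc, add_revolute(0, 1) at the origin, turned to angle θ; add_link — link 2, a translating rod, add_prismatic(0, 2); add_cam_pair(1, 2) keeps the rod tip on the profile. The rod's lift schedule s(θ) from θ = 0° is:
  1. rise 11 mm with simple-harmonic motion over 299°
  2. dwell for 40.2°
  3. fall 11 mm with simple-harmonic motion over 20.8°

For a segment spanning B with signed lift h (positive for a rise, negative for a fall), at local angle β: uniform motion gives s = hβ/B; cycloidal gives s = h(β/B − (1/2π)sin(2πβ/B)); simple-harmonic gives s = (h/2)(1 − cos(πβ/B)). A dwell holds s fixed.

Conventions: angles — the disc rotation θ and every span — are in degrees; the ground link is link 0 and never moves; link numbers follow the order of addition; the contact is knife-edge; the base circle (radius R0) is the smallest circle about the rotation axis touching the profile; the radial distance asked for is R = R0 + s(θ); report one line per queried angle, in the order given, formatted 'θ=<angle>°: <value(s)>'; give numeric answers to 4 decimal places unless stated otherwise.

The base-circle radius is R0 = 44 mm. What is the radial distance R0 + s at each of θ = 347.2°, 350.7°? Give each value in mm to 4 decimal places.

seg 1 [0°–299°] simple-harmonic, h=11: full span → s += 11 → s = 11.0000
seg 2 [299°–339.2°] dwell: s stays 11.0000
seg 3 [339.2°–360°] simple-harmonic, h=-11: θ=347.2° here. β=8, B=20.8. -11/2·(1 − cos(π·0.3846)) = -3.5497 → s = 7.4503
seg 3 [339.2°–360°] simple-harmonic, h=-11: θ=350.7° here. β=11.5, B=20.8. -11/2·(1 − cos(π·0.5529)) = -6.4096 → s = 4.5904
θ=347.2°: R = R0 + s = 44 + 7.4503 = 51.4503
θ=350.7°: R = R0 + s = 44 + 4.5904 = 48.5904

θ=347.2°: 51.4503
θ=350.7°: 48.5904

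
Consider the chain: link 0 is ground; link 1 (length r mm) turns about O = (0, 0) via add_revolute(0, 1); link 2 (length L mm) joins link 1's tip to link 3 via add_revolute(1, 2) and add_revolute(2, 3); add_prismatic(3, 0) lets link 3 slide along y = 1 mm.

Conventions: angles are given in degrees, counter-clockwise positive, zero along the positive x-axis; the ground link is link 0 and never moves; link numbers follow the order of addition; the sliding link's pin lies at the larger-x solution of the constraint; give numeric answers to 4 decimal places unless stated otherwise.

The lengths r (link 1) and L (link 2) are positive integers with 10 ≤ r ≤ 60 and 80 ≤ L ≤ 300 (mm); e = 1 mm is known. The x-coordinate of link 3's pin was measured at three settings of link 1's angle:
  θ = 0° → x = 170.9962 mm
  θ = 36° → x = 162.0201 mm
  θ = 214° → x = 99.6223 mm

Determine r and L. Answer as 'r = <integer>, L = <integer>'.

constraint per measurement: (x − r cos θ)² + (r sin θ − e)² = L²
subtracting the θ₁ and θ₂ equations cancels the r² and L² terms:
r = (x₁² − x₂²) / (2[(x₁cos θ₁ + e sin θ₁) − (x₂cos θ₂ + e sin θ₂)]) = 38.0000 → r = 38
L² = (x₁ − r cos θ₁)² + (r sin θ₁ − e)² = 17688.9892 → L = 133.0000 → L = 133
check at θ₃=214°: x = 99.6223 (printed 99.6223) ✓

r = 38, L = 133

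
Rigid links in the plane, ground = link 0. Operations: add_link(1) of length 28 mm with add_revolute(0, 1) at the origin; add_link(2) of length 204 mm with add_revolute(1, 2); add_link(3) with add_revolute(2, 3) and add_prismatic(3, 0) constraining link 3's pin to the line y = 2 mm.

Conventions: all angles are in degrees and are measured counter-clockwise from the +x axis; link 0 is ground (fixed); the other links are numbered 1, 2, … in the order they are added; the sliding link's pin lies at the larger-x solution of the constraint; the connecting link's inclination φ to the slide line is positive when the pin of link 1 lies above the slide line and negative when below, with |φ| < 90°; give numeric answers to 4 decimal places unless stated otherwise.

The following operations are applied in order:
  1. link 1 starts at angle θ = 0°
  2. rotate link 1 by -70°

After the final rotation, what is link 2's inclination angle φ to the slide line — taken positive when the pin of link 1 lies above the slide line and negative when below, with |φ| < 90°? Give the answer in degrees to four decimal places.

geometry: r = 28 mm, L = 204 mm, e = 2 mm; θ starts at 0°
rotate link 1 by -70°: θ ← 0° -70° = -70°
h = r sin θ − e = -26.311393 − 2 = -28.311393
sin φ = h / L = -28.311393 / 204 = -0.13878134
φ = arcsin(-0.13878134) = -7.977334°

-7.9773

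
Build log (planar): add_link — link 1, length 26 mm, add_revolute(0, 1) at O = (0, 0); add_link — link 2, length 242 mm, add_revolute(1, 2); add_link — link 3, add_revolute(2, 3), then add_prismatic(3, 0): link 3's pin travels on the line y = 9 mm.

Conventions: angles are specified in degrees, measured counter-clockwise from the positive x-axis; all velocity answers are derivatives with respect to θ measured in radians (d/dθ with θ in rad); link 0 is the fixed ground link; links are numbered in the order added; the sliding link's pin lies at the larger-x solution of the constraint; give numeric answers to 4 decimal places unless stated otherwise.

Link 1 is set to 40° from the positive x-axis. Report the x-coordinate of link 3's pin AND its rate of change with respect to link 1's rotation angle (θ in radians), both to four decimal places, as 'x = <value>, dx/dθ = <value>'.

geometry: r = 26 mm, L = 242 mm, e = 9 mm
crank pin P = (r cos θ, r sin θ) = (19.917156, 16.712478)
h = r sin θ − e = 16.712478 − 9 = 7.712478
x = r cos θ + √(L² − h²) = 19.917156 + 241.877071 = 261.794227
dx/dθ = −r sin θ − h·r cos θ/√(L² − h²) (θ in radians; h = 7.712478) = -17.347555

x = 261.7942, dx/dθ = -17.3476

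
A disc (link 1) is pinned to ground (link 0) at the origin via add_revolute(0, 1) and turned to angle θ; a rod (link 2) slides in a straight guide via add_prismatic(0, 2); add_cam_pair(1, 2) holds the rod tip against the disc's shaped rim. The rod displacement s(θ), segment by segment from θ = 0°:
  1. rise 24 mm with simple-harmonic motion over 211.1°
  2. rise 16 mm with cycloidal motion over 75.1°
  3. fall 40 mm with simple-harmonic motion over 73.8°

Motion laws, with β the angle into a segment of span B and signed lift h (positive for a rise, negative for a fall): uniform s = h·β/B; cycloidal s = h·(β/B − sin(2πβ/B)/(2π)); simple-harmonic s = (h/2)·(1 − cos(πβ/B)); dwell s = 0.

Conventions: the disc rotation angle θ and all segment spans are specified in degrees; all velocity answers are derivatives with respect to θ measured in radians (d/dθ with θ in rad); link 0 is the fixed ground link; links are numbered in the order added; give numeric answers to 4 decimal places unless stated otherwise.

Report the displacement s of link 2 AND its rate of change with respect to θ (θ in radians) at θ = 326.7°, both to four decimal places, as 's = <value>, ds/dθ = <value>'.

segment 1 (0° to 211.1°, simple-harmonic, h = 24) is passed completely: s = 0.0000 + (24) = 24.0000
segment 2 (211.1° to 286.2°, cycloidal, h = 16) is passed completely: s = 24.0000 + (16) = 40.0000
θ = 326.7° falls in segment 3 (286.2° to 360°, simple-harmonic, h = -40): β = 326.7 − 286.2 = 40.5°, B = 73.8°; Δs = -40/2·(1 − cos(π·0.5488)) = -23.0530; s = 40.0000 − 23.0530 = 16.9470
velocity in seg [286.2°–360°] (simple-harmonic), θ in radians: β = 40.5° = 0.7069 rad, B = 73.8° = 1.2881 rad; ds/dθ = (πh/(2B)) sin(πβ/B) = (π·(-40)/(2·1.2881)) sin(π·0.5488) = -48.208801 mm/rad

s = 16.9470, ds/dθ = -48.2088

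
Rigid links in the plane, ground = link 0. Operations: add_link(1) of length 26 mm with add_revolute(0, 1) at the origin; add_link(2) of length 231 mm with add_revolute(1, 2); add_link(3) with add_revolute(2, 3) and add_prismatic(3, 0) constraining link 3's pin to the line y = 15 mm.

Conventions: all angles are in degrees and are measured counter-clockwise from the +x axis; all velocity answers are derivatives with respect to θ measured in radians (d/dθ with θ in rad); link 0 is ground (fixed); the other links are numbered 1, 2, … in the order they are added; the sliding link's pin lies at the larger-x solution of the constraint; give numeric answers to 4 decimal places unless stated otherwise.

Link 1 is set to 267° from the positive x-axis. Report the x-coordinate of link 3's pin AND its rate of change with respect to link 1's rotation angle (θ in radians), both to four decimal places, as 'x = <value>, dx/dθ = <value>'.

geometry: r = 26 mm, L = 231 mm, e = 15 mm
crank pin P = (r cos θ, r sin θ) = (-1.360735, -25.964368)
h = r sin θ − e = -25.964368 − 15 = -40.964368
x = r cos θ + √(L² − h²) = -1.360735 + 227.338779 = 225.978044
dx/dθ = −r sin θ − h·r cos θ/√(L² − h²) (θ in radians; h = -40.964368) = 25.719176

x = 225.9780, dx/dθ = 25.7192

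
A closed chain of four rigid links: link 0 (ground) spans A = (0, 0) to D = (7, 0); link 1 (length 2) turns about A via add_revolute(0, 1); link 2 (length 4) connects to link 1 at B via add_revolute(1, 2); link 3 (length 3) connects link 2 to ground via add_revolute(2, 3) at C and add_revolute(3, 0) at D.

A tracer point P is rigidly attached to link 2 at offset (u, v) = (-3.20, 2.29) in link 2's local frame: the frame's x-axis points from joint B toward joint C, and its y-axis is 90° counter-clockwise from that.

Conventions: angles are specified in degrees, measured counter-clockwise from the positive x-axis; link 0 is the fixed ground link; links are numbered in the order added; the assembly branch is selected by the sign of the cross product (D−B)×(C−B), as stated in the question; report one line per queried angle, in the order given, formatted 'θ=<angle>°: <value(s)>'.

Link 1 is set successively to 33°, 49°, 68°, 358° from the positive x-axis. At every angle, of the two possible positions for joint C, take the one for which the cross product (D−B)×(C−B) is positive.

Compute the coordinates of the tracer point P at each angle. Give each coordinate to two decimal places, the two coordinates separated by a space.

A=(0,0), D=(7.00,0)
θ=33°: B = A + 2.00·(cos33°, sin33°) = (1.6773, 1.0893)
θ=33°: |BD| = 5.4330
θ=33°: circle(B,4.00) ∩ circle(D,3.00): a=3.3607, h=2.1693
θ=33°:   candidates: C₊=(5.4047,2.5407) cross=11.786; C₋=(4.5349,-1.7097) cross=-11.786
θ=33°:   branch + wants cross > 0 → take C=(5.4047,2.5407) (cross=11.786)
θ=33°: ex = (C−B)/|BC| = (0.9318,0.3629); ey = (-0.3629,0.9318)
θ=33°: P = B + -3.20·ex + 2.29·ey = (-2.1355,2.0621)
θ=49°: B = A + 2.00·(cos49°, sin49°) = (1.3121, 1.5094)
θ=49°: |BD| = 5.8848
θ=49°: circle(B,4.00) ∩ circle(D,3.00): a=3.5371, h=1.8678
θ=49°:   candidates: C₊=(5.2100,2.4075) cross=10.992; C₋=(4.2518,-1.2032) cross=-10.992
θ=49°:   branch + wants cross > 0 → take C=(5.2100,2.4075) (cross=10.992)
θ=49°: ex = (C−B)/|BC| = (0.9745,0.2245); ey = (-0.2245,0.9745)
θ=49°: P = B + -3.20·ex + 2.29·ey = (-2.3203,3.0225)
θ=68°: B = A + 2.00·(cos68°, sin68°) = (0.7492, 1.8544)
θ=68°: |BD| = 6.5200
θ=68°: circle(B,4.00) ∩ circle(D,3.00): a=3.7968, h=1.2586
θ=68°:   candidates: C₊=(4.7472,1.9811) cross=8.206; C₋=(4.0313,-0.4321) cross=-8.206
θ=68°:   branch + wants cross > 0 → take C=(4.7472,1.9811) (cross=8.206)
θ=68°: ex = (C−B)/|BC| = (0.9995,0.0317); ey = (-0.0317,0.9995)
θ=68°: P = B + -3.20·ex + 2.29·ey = (-2.5218,4.0418)
θ=358°: B = A + 2.00·(cos358°, sin358°) = (1.9988, -0.0698)
θ=358°: |BD| = 5.0017
θ=358°: circle(B,4.00) ∩ circle(D,3.00): a=3.2006, h=2.3992
θ=358°:   candidates: C₊=(5.1656,2.3738) cross=12.000; C₋=(5.2326,-2.4241) cross=-12.000
θ=358°:   branch + wants cross > 0 → take C=(5.1656,2.3738) (cross=12.000)
θ=358°: ex = (C−B)/|BC| = (0.7917,0.6109); ey = (-0.6109,0.7917)
θ=358°: P = B + -3.20·ex + 2.29·ey = (-1.9336,-0.2117)

θ=33°: -2.14 2.06
θ=49°: -2.32 3.02
θ=68°: -2.52 4.04
θ=358°: -1.93 -0.21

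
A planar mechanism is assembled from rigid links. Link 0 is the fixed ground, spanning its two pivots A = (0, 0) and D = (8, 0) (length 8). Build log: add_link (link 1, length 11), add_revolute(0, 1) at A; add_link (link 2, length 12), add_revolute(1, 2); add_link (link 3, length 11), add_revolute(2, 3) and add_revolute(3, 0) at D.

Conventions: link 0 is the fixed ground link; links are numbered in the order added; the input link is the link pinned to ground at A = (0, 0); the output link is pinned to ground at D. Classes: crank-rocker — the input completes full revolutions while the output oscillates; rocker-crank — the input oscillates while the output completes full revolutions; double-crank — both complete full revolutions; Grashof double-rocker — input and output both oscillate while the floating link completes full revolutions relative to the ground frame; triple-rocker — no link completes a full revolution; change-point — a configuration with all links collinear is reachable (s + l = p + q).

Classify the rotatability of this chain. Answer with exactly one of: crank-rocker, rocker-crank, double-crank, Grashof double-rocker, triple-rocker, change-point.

lengths: ground=8, input=11, coupler=12, output=11
sorted: s=8 (shortest), l=12 (longest), p+q=22
s + l = 20 vs p + q = 22
s + l < p + q (Grashof) with shortest = ground link → double-crank

double-crank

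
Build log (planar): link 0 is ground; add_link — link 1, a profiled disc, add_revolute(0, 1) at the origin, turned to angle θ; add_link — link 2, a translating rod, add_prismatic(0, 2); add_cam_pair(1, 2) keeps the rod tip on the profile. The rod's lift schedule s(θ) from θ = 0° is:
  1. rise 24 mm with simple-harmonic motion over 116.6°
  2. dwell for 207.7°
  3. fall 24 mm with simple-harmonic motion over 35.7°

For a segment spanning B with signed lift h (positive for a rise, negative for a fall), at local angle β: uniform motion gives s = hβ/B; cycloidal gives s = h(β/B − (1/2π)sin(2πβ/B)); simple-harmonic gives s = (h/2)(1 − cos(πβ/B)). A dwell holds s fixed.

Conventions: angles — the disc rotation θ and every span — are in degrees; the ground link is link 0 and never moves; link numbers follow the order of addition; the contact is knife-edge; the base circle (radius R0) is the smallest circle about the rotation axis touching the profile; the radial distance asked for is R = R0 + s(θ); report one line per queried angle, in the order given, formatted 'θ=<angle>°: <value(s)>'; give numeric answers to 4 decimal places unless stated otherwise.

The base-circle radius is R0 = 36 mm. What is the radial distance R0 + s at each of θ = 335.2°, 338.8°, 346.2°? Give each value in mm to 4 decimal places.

seg 1 [0°–116.6°] simple-harmonic, h=24: full span → s += 24 → s = 24.0000
seg 2 [116.6°–324.3°] dwell: s stays 24.0000
seg 3 [324.3°–360°] simple-harmonic, h=-24: θ=335.2° here. β=10.9, B=35.7. -24/2·(1 − cos(π·0.3053)) = -5.1099 → s = 18.8901
seg 3 [324.3°–360°] simple-harmonic, h=-24: θ=338.8° here. β=14.5, B=35.7. -24/2·(1 − cos(π·0.4062)) = -8.5134 → s = 15.4866
seg 3 [324.3°–360°] simple-harmonic, h=-24: θ=346.2° here. β=21.9, B=35.7. -24/2·(1 − cos(π·0.6134)) = -16.1868 → s = 7.8132
θ=335.2°: R = R0 + s = 36 + 18.8901 = 54.8901
θ=338.8°: R = R0 + s = 36 + 15.4866 = 51.4866
θ=346.2°: R = R0 + s = 36 + 7.8132 = 43.8132

θ=335.2°: 54.8901
θ=338.8°: 51.4866
θ=346.2°: 43.8132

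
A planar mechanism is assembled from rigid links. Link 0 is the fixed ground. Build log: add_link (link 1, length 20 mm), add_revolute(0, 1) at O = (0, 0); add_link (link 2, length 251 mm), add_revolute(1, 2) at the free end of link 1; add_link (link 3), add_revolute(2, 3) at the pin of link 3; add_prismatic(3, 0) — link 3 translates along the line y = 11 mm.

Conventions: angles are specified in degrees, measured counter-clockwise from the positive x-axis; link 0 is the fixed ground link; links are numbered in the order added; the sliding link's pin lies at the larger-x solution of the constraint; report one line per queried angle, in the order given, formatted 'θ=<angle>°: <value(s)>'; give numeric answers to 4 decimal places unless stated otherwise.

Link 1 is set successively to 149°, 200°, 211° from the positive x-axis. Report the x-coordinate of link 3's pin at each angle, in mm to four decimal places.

geometry: r = 20 mm, L = 251 mm, e = 11 mm
θ=149°: crank pin P = (r cos θ, r sin θ) = (-17.143346, 10.300761)
θ=149°: h = r sin θ − e = 10.300761 − 11 = -0.699239
θ=149°: x = r cos θ + √(L² − h²) = -17.143346 + 250.999026 = 233.855680
θ=200°: crank pin P = (r cos θ, r sin θ) = (-18.793852, -6.840403)
θ=200°: h = r sin θ − e = -6.840403 − 11 = -17.840403
θ=200°: x = r cos θ + √(L² − h²) = -18.793852 + 250.365173 = 231.571321
θ=211°: crank pin P = (r cos θ, r sin θ) = (-17.143346, -10.300761)
θ=211°: h = r sin θ − e = -10.300761 − 11 = -21.300761
θ=211°: x = r cos θ + √(L² − h²) = -17.143346 + 250.094537 = 232.951191

θ=149°: 233.8557
θ=200°: 231.5713
θ=211°: 232.9512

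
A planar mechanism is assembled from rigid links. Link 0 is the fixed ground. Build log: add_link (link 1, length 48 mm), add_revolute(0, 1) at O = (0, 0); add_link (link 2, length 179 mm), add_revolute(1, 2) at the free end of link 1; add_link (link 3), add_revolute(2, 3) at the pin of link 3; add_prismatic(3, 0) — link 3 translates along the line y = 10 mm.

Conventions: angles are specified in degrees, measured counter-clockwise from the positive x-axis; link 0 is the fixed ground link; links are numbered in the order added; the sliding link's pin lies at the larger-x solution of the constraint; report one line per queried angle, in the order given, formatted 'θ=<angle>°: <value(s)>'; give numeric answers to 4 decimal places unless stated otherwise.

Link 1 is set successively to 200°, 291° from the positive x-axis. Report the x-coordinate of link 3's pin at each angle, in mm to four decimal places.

geometry: r = 48 mm, L = 179 mm, e = 10 mm
θ=200°: crank pin P = (r cos θ, r sin θ) = (-45.105246, -16.416967)
θ=200°: h = r sin θ − e = -16.416967 − 10 = -26.416967
θ=200°: x = r cos θ + √(L² − h²) = -45.105246 + 177.039950 = 131.934704
θ=291°: crank pin P = (r cos θ, r sin θ) = (17.201662, -44.811860)
θ=291°: h = r sin θ − e = -44.811860 − 10 = -54.811860
θ=291°: x = r cos θ + √(L² − h²) = 17.201662 + 170.401467 = 187.603129

θ=200°: 131.9347
θ=291°: 187.6031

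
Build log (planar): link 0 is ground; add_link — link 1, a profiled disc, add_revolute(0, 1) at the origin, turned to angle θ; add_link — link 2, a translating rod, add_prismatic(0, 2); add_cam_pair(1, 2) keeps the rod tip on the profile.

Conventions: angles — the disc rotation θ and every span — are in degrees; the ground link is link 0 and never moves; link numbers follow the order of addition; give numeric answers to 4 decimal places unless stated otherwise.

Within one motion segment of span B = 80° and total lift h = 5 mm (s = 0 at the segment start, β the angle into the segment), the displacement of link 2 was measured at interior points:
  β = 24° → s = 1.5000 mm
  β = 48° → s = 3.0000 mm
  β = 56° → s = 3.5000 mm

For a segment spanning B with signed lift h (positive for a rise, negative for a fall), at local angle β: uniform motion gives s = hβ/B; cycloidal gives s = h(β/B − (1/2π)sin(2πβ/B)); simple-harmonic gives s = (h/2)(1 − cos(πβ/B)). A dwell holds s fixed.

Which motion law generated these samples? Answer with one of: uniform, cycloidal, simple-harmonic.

candidates at β/B = r: uniform s = h·r (linear in β); cycloidal s = h·(r − sin(2πr)/(2π)); simple-harmonic s = (h/2)(1 − cos(πr))
β=24°: printed 1.5000 | uniform 1.5000, cycloidal 0.7432, simple-harmonic 1.0305
β=48°: printed 3.0000 | uniform 3.0000, cycloidal 3.4677, simple-harmonic 3.2725
β=56°: printed 3.5000 | uniform 3.5000, cycloidal 4.2568, simple-harmonic 3.9695
only one law matches every sample → uniform

uniform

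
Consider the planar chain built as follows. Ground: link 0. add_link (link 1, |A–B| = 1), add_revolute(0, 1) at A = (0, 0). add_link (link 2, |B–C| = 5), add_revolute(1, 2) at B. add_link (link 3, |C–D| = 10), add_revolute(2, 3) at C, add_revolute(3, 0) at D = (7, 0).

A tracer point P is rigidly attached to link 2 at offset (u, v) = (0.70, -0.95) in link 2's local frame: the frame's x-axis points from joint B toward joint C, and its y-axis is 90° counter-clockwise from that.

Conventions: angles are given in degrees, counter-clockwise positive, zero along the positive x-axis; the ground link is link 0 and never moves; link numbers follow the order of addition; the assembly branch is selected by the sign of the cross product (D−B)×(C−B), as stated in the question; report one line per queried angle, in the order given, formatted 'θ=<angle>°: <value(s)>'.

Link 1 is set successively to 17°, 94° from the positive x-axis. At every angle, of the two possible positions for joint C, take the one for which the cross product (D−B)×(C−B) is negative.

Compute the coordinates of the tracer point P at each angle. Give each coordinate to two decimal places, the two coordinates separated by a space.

A=(0,0), D=(7.00,0)
θ=17°: B = A + 1.00·(cos17°, sin17°) = (0.9563, 0.2924)
θ=17°: |BD| = 6.0508
θ=17°: circle(B,5.00) ∩ circle(D,10.00): a=-3.1722, h=3.8649
θ=17°:   candidates: C₊=(-2.0254,4.3060) cross=23.385; C₋=(-2.3989,-3.4147) cross=-23.385
θ=17°:   branch - wants cross < 0 → take C=(-2.3989,-3.4147) (cross=-23.385)
θ=17°: ex = (C−B)/|BC| = (-0.6710,-0.7414); ey = (0.7414,-0.6710)
θ=17°: P = B + 0.70·ex + -0.95·ey = (-0.2178,0.4109)
θ=94°: B = A + 1.00·(cos94°, sin94°) = (-0.0698, 0.9976)
θ=94°: |BD| = 7.1398
θ=94°: circle(B,5.00) ∩ circle(D,10.00): a=-1.6824, h=4.7085
θ=94°:   candidates: C₊=(-1.0778,5.8949) cross=33.617; C₋=(-2.3935,-3.4297) cross=-33.617
θ=94°:   branch - wants cross < 0 → take C=(-2.3935,-3.4297) (cross=-33.617)
θ=94°: ex = (C−B)/|BC| = (-0.4647,-0.8854); ey = (0.8854,-0.4647)
θ=94°: P = B + 0.70·ex + -0.95·ey = (-1.2363,0.8193)

θ=17°: -0.22 0.41
θ=94°: -1.24 0.82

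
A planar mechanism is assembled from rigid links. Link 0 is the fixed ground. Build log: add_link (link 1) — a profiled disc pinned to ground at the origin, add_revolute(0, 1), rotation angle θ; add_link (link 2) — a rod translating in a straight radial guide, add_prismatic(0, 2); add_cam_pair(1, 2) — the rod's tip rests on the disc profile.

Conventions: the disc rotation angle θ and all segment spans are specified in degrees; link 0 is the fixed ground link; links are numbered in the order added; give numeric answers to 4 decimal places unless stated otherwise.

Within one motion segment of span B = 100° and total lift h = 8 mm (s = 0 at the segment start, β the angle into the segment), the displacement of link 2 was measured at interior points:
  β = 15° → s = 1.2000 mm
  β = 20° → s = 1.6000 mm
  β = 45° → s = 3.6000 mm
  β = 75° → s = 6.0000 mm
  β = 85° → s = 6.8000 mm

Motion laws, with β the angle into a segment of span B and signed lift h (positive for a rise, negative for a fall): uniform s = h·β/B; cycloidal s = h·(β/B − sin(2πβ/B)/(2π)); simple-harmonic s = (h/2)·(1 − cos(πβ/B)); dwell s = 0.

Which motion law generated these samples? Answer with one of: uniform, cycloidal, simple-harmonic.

candidates at β/B = r: uniform s = h·r (linear in β); cycloidal s = h·(r − sin(2πr)/(2π)); simple-harmonic s = (h/2)(1 − cos(πr))
β=15°: printed 1.2000 | uniform 1.2000, cycloidal 0.1699, simple-harmonic 0.4360
β=20°: printed 1.6000 | uniform 1.6000, cycloidal 0.3891, simple-harmonic 0.7639
β=45°: printed 3.6000 | uniform 3.6000, cycloidal 3.2065, simple-harmonic 3.3743
β=75°: printed 6.0000 | uniform 6.0000, cycloidal 7.2732, simple-harmonic 6.8284
β=85°: printed 6.8000 | uniform 6.8000, cycloidal 7.8301, simple-harmonic 7.5640
only one law matches every sample → uniform

uniform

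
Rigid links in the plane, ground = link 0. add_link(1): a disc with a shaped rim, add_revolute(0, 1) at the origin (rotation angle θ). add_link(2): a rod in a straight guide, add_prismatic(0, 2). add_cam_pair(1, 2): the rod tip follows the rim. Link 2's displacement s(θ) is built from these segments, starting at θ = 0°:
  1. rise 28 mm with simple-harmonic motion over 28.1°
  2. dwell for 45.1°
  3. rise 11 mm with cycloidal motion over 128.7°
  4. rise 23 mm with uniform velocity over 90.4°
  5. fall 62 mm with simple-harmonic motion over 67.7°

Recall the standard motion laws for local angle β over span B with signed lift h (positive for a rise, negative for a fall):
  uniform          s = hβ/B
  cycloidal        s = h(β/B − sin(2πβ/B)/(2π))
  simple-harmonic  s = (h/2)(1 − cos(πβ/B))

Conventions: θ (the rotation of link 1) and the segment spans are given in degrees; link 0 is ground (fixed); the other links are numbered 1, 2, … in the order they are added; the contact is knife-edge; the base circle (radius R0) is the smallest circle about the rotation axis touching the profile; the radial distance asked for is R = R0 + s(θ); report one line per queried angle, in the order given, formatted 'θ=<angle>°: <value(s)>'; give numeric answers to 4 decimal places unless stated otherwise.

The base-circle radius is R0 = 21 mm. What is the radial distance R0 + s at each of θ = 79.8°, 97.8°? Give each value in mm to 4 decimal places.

segment 1 (0° to 28.1°, simple-harmonic, h = 28) is passed completely: s = 0.0000 + (28) = 28.0000
segment 2 (28.1° to 73.2°, dwell): s unchanged at 28.0000
θ = 79.8° falls in segment 3 (73.2° to 201.9°, cycloidal, h = 11): β = 79.8 − 73.2 = 6.6°, B = 128.7°; Δs = 11·(0.0513 − sin(2π·0.0513)/(2π)) = 0.0097; s = 28.0000 + 0.0097 = 28.0097
θ = 97.8° falls in segment 3 (73.2° to 201.9°, cycloidal, h = 11): β = 97.8 − 73.2 = 24.6°, B = 128.7°; Δs = 11·(0.1911 − sin(2π·0.1911)/(2π)) = 0.4702; s = 28.0000 + 0.4702 = 28.4702
θ=79.8°: R = R0 + s = 21 + 28.0097 = 49.0097
θ=97.8°: R = R0 + s = 21 + 28.4702 = 49.4702

θ=79.8°: 49.0097
θ=97.8°: 49.4702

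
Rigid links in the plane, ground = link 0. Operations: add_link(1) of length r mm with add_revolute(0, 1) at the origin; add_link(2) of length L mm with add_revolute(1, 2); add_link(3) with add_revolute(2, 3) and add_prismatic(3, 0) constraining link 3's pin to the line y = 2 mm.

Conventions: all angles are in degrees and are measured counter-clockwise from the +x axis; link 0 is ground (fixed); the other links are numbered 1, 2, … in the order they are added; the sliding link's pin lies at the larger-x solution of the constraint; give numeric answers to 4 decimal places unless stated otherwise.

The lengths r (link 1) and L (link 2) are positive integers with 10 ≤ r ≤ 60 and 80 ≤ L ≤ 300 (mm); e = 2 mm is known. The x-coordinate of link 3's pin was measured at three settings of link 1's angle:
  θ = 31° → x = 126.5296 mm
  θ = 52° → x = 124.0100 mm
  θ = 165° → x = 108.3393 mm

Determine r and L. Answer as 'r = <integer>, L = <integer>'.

constraint per measurement: (x − r cos θ)² + (r sin θ − e)² = L²
subtracting the θ₁ and θ₂ equations cancels the r² and L² terms:
r = (x₁² − x₂²) / (2[(x₁cos θ₁ + e sin θ₁) − (x₂cos θ₂ + e sin θ₂)]) = 10.0000 → r = 10
L² = (x₁ − r cos θ₁)² + (r sin θ₁ − e)² = 13923.9974 → L = 118.0000 → L = 118
check at θ₃=165°: x = 108.3393 (printed 108.3393) ✓

r = 10, L = 118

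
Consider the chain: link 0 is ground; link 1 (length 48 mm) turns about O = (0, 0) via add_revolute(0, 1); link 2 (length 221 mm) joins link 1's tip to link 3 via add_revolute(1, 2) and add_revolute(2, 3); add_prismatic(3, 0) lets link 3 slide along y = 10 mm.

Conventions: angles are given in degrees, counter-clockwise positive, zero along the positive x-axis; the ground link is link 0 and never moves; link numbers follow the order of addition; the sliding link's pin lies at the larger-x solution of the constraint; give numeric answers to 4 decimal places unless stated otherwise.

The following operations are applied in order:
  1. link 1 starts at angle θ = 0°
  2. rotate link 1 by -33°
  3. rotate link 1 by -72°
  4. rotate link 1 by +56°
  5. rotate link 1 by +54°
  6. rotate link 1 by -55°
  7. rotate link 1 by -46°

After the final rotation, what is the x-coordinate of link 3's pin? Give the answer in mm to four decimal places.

geometry: r = 48 mm, L = 221 mm, e = 10 mm; θ starts at 0°
rotate link 1 by -33°: θ ← 0° -33° = -33°
rotate link 1 by -72°: θ ← -33° -72° = -105°
rotate link 1 by +56°: θ ← -105° +56° = -49°
rotate link 1 by +54°: θ ← -49° +54° = 5°
rotate link 1 by -55°: θ ← 5° -55° = -50°
rotate link 1 by -46°: θ ← -50° -46° = -96°
crank pin P = (r cos θ, r sin θ) = (-5.017366, -47.737051)
h = r sin θ − e = -47.737051 − 10 = -57.737051
x = r cos θ + √(L² − h²) = -5.017366 + 213.324712 = 208.307346

208.3073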